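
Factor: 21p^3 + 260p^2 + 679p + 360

Among the possible rational roots, p = −5/7 is a root, so (7p + 5) is a factor; dividing leaves 3p^2 + 35p + 72.
The remaining quadratic factors as (3p + 8)(p + 9).

(3p + 8)(7p + 5)(p + 9)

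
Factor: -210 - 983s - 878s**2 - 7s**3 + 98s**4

(2s - 7)(7s + 15)(7s + 2)(s + 1)

Testing divisors of the constant over divisors of the leading coefficient, s = 7/2 is a root, so (2s - 7) is a factor; dividing leaves 49s**3 + 168s**2 + 149s + 30.
Continuing, s = -2/7 is a root, so (7s + 2) is a factor; dividing leaves 7s**2 + 22s + 15.
The remaining quadratic factors as (s + 1)(7s + 15).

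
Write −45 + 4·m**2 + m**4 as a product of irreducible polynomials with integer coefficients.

Substitute u = m**2 to get a quadratic in u, then factor.
m**2 − 5 is irreducible over ℤ (5 is not a perfect square).
m**2 + 9 is irreducible over ℤ (sum of squares).

(m**2 + 9)·(m**2 − 5)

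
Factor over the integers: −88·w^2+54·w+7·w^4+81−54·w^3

Testing divisors of the constant over divisors of the leading coefficient, w = 9 is a root, giving the factor (w−9) and quotient 7·w^3+9·w^2−7·w−9.
Continuing, w = −1 is a root, giving the factor (w+1) and quotient 7·w^2+2·w−9.
The remaining quadratic factors as (7·w+9)(w−1).

(7·w+9)·(w+1)·(w−1)·(w−9)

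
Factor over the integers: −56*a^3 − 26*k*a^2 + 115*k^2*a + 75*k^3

(3*k − 2*a)*(5*k + 4*a)*(5*k + 7*a)

Group: 5*k*(15*k^2 + 11*k*a − 14*a^2) + 4*a*(15*k^2 + 11*k*a − 14*a^2); both groups contain (15*k^2 + 11*k*a − 14*a^2), so (5*k + 4*a) is a factor with cofactor 15*k^2 + 11*k*a − 14*a^2.
The cofactor groups again: 15*k^2 + 11*k*a − 14*a^2 = 3*k*(5*k + 7*a) − 2*a*(5*k + 7*a); both groups contain (5*k + 7*a), giving (3*k − 2*a)*(5*k + 7*a).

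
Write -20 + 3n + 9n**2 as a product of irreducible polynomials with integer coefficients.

(3n + 5)(3n - 4)

Need a pair with product 9·(-20) = -180 and sum 3: that's 15 and -12.
Split the middle term: 9n**2 + 15n - 12n - 20 = 3n(3n + 5) - 4(3n + 5).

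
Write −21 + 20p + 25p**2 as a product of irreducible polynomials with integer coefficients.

(5p + 7)(5p − 3)

Need a pair with product 25·(−21) = −525 and sum 20: that's 35 and −15.
Split the middle term: 25p**2 + 35p − 15p − 21 = 5p(5p + 7) − 3(5p + 7).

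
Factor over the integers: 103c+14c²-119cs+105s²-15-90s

Group: 7c(2c-15s+15) + (-7s-1)(2c-15s+15); both groups contain (2c-15s+15).

(2c-15s+15)(7c-7s-1)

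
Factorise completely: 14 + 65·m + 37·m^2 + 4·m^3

(4·m + 1)·(m + 2)·(m + 7)

By the rational root theorem, m = −1/4 is a root, so (4·m + 1) divides it; the quotient is m^2 + 9·m + 14.
The remaining quadratic factors as (m + 2)(m + 7).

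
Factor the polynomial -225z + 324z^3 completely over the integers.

Pull out the common factor 9z; 36z^2 - 25 is a difference of squares.

9z(6z + 5)(6z - 5)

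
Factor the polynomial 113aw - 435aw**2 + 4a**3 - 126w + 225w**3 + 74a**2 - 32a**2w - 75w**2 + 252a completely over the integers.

Group: 2a(2a**2 - 31aw + 28a + 15w**2 - 14w) + (15w + 9)(2a**2 - 31aw + 28a + 15w**2 - 14w); both groups contain (2a**2 - 31aw + 28a + 15w**2 - 14w), so (2a + 15w + 9) is a factor with cofactor 2a**2 - 31aw + 28a + 15w**2 - 14w.
The cofactor groups again: 2a**2 - 31aw + 28a + 15w**2 - 14w = a(2a - w) + (-15w + 14)(2a - w); both groups contain (2a - w), giving (a - 15w + 14)(2a - w).

(2a + 15w + 9)(2a - w)(a - 15w + 14)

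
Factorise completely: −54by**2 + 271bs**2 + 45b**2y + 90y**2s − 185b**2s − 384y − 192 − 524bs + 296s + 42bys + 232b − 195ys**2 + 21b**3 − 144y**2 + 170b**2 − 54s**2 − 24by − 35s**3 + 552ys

Group: 3b(7b**2 + 15by − 50bs + 38b − 18y**2 + 39ys − 48y + 7s**2 + 22s − 24) + (−5s + 8)(7b**2 + 15by − 50bs + 38b − 18y**2 + 39ys − 48y + 7s**2 + 22s − 24); both groups contain (7b**2 + 15by − 50bs + 38b − 18y**2 + 39ys − 48y + 7s**2 + 22s − 24), so (3b − 5s + 8) is a factor with cofactor 7b**2 + 15by − 50bs + 38b − 18y**2 + 39ys − 48y + 7s**2 + 22s − 24.
The cofactor groups again: 7b**2 + 15by − 50bs + 38b − 18y**2 + 39ys − 48y + 7s**2 + 22s − 24 = 7b(b + 3y − 7s + 6) + (−6y − s − 4)(b + 3y − 7s + 6); both groups contain (b + 3y − 7s + 6), giving (7b − 6y − s − 4)(b + 3y − 7s + 6).

(3b − 5s + 8)(7b − 6y − s − 4)(b + 3y − 7s + 6)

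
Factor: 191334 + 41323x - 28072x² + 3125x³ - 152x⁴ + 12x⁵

(2x - 13)(6x + 11)(x - 6)(x² - 2x + 223)

Among the possible rational roots, x = 6 is a root, giving the factor (x - 6) and quotient 12x⁴ - 80x³ + 2645x² - 12202x - 31889.
Next, x = 13/2 is a root, so (2x - 13) is a factor; dividing leaves 6x³ - x² + 1316x + 2453.
Then x = -11/6 is a root, so (6x + 11) is a factor; dividing leaves x² - 2x + 223.
The quadratic x² - 2x + 223 has discriminant -888 < 0 and is irreducible over ℤ.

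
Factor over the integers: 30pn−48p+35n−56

Group as (30pn−48p) + (35n−56) = 6p(5n−8) + 7(5n−8).
Both groups share the factor (5n−8).

(5n−8)(6p+7)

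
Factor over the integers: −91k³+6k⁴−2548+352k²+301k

Among the possible rational roots, k = 4 is a root, so (k−4) divides it; the quotient is 6k³−67k²+84k+637.
Continuing, k = 7 is a root, giving the factor (k−7) and quotient 6k²−25k−91.
The remaining quadratic factors as (2k−13)(3k+7).

(2k−13)(3k+7)(k−4)(k−7)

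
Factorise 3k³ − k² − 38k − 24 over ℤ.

(3k + 2)(k + 3)(k − 4)

By the rational root theorem, k = −3 is a root, so (k + 3) is a factor; dividing leaves 3k² − 10k − 8.
The remaining quadratic factors as (3k + 2)(k − 4).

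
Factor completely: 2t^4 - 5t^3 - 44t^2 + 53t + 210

Among the possible rational roots, t = 3 is a root, so (t - 3) divides it; the quotient is 2t^3 + t^2 - 41t - 70.
Continuing, t = -7/2 is a root, so (2t + 7) divides it; the quotient is t^2 - 3t - 10.
The remaining quadratic factors as (t + 2)(t - 5).

(2t + 7)(t + 2)(t - 3)(t - 5)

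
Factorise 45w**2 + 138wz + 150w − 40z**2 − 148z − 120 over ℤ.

Group: 15w(3w + 10z + 12) + (−4z − 10)(3w + 10z + 12); both groups contain (3w + 10z + 12).

(15w − 4z − 10)(3w + 10z + 12)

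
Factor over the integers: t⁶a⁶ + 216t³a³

a³t³(ta + 6)(t²a² − 6ta + 36)

Factor out t³a³ first: what remains is t³a³ + 216.
Recognize a sum of cubes with the parts ta and 6.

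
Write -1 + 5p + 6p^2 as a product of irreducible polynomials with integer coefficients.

Need a pair with product 6·(-1) = -6 and sum 5: that's 6 and -1.
Split the middle term: 6p^2 + 6p - p - 1 = 6p(p + 1) - (p + 1).

(6p - 1)(p + 1)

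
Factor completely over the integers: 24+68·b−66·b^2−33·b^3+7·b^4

(7·b+2)·(b+2)·(b−1)·(b−6)

Trying the rational-root candidates, b = −2 is a root, so (b+2) divides it; the quotient is 7·b^3−47·b^2+28·b+12.
Next, b = 1 is a root, so (b−1) divides it; the quotient is 7·b^2−40·b−12.
The remaining quadratic factors as (b−6)(7·b+2).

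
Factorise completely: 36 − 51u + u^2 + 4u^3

Among the possible rational roots, u = −4 is a root, so (u + 4) is a factor; dividing leaves 4u^2 − 15u + 9.
The remaining quadratic factors as (u − 3)(4u − 3).

(4u − 3)(u + 4)(u − 3)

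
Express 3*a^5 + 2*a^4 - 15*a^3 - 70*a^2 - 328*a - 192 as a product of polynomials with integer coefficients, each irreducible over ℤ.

(3*a + 2)*(a + 3)*(a - 4)*(a^2 + a + 8)

Testing divisors of the constant over divisors of the leading coefficient, a = 4 is a root, giving the factor (a - 4) and quotient 3*a^4 + 14*a^3 + 41*a^2 + 94*a + 48.
Continuing, a = -3 is a root, so (a + 3) is a factor; dividing leaves 3*a^3 + 5*a^2 + 26*a + 16.
Next, a = -2/3 is a root, so (3*a + 2) divides it; the quotient is a^2 + a + 8.
The quadratic a^2 + a + 8 has discriminant -31 < 0 and is irreducible over ℤ.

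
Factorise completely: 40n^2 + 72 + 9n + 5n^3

(n + 8)(5n^2 + 9)

Group as (5n^3 + 9n) + (40n^2 + 72) = n(5n^2 + 9) + 8(5n^2 + 9).
Both groups share the factor (5n^2 + 9).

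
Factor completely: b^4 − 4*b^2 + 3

(b + 1)*(b − 1)*(b^2 − 3)

Substitute u = b^2 to get a quadratic in u, then factor.
b^2 − 1 is a difference of squares.
b^2 − 3 is irreducible over ℤ (3 is not a perfect square).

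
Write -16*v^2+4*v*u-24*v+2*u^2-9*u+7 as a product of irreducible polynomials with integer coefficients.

-(4*v-2*u+7)*(4*v+u-1)

Group: -4*v*(4*v-2*u+7) + (-u+1)*(4*v-2*u+7); both groups contain (4*v-2*u+7).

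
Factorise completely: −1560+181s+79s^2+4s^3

Testing divisors of the constant over divisors of the leading coefficient, s = −15 is a root, so (s+15) is a factor; dividing leaves 4s^2+19s−104.
The remaining quadratic factors as (4s−13)(s+8).

(4s−13)(s+15)(s+8)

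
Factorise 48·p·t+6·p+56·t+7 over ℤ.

(6·p+7)·(8·t+1)

Group as (48·p·t+6·p) + (56·t+7) = 6·p·(8·t+1) + 7·(8·t+1).
Both groups share the factor (8·t+1).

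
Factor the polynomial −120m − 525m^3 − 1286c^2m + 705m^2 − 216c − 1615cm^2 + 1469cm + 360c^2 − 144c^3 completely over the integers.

−(2c + 15m − 3)(8c + 7m − 8)(9c + 5m)

Group: 8c(−18c^2 − 145cm + 27c − 75m^2 + 15m) + (7m − 8)(−18c^2 − 145cm + 27c − 75m^2 + 15m); both groups contain (−18c^2 − 145cm + 27c − 75m^2 + 15m), so (8c + 7m − 8) is a factor with cofactor −18c^2 − 145cm + 27c − 75m^2 + 15m.
The cofactor groups again: −18c^2 − 145cm + 27c − 75m^2 + 15m = −9c(2c + 15m − 3) − 5m(2c + 15m − 3); both groups contain (2c + 15m − 3), giving −(9c + 5m)(2c + 15m − 3).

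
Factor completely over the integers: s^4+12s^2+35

Substitute u = s^2 to get a quadratic in u, then factor.
s^2+7 is irreducible over ℤ (always positive, so no real roots).
s^2+5 is irreducible over ℤ (always positive, so no real roots).

(s^2+5)(s^2+7)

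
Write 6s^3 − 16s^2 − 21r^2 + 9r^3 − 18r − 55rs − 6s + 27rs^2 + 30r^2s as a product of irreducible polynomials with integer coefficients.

Group: 3r(3r^2 + 4rs − 9r + s^2 − 3s) + (6s + 2)(3r^2 + 4rs − 9r + s^2 − 3s); both groups contain (3r^2 + 4rs − 9r + s^2 − 3s), so (3r + 6s + 2) is a factor with cofactor 3r^2 + 4rs − 9r + s^2 − 3s.
The cofactor groups again: 3r^2 + 4rs − 9r + s^2 − 3s = 3r(r + s − 3) + s(r + s − 3); both groups contain (r + s − 3), giving (3r + s)(r + s − 3).

(3r + 6s + 2)(3r + s)(r + s − 3)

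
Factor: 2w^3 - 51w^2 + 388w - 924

(2w - 11)(w - 14)(w - 6)

By the rational root theorem, w = 11/2 is a root, giving the factor (2w - 11) and quotient w^2 - 20w + 84.
The remaining quadratic factors as (w - 6)(w - 14).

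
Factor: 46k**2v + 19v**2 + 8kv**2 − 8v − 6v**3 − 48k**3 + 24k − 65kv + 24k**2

Group: 8k(−6k**2 + 8kv − 3k − 2v**2 + v) + (3v − 8)(−6k**2 + 8kv − 3k − 2v**2 + v); both groups contain (−6k**2 + 8kv − 3k − 2v**2 + v), so (8k + 3v − 8) is a factor with cofactor −6k**2 + 8kv − 3k − 2v**2 + v.
The cofactor groups again: −6k**2 + 8kv − 3k − 2v**2 + v = −2k(3k − v) + (2v − 1)(3k − v); both groups contain (3k − v), giving −(2k − 2v + 1)(3k − v).

−(2k − 2v + 1)(3k − v)(8k + 3v − 8)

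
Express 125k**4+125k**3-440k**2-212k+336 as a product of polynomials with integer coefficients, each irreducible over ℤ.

Testing divisors of the constant over divisors of the leading coefficient, k = -6/5 is a root, so (5k+6) is a factor; dividing leaves 25k**3-5k**2-82k+56.
Continuing, k = -2 is a root, so (k+2) is a factor; dividing leaves 25k**2-55k+28.
The remaining quadratic factors as (5k-4)(5k-7).

(5k+6)(5k-4)(5k-7)(k+2)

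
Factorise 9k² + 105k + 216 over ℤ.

Pull out the common factor 3, then factor the remaining trinomial.

3(3k + 8)(k + 9)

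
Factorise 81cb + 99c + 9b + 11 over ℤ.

(9b + 11)(9c + 1)

Group as (81cb + 99c) + (9b + 11) = 9c(9b + 11) + (9b + 11).
Both groups share the factor (9b + 11).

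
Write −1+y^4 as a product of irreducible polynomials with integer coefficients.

(y)⁴ − (1)⁴ = ((y)² − (1)²)((y)² + (1)²); the first factor splits again, the second (y^2+1) is irreducible.

(y+1)(y−1)(y^2+1)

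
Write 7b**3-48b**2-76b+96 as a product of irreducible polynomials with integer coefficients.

(7b-6)(b+2)(b-8)

Trying the rational-root candidates, b = 8 is a root, giving the factor (b-8) and quotient 7b**2+8b-12.
The remaining quadratic factors as (b+2)(7b-6).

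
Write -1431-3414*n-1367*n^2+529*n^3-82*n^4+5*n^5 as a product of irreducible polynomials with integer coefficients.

(5*n+3)*(n+1)*(n-9)*(n^2-9*n+53)

Testing divisors of the constant over divisors of the leading coefficient, n = -1 is a root, so (n+1) is a factor; dividing leaves 5*n^4-87*n^3+616*n^2-1983*n-1431.
Continuing, n = 9 is a root, giving the factor (n-9) and quotient 5*n^3-42*n^2+238*n+159.
Next, n = -3/5 is a root, so (5*n+3) is a factor; dividing leaves n^2-9*n+53.
The quadratic n^2-9*n+53 has discriminant -131 < 0 and is irreducible over ℤ.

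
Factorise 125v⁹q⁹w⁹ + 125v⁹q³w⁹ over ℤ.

125q³v⁹w⁹(q² + 1)(q⁴ − q² + 1)

Pull out the common factor 125v⁹q³w⁹, leaving q⁶ + 1.
Recognize a sum of cubes with the parts 1 and q².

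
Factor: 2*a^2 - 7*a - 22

Need a pair with product 2·(-22) = -44 and sum -7: that's -11 and 4.
Split the middle term: 2*a^2 - 11*a + 4*a - 22 = a*(2*a - 11) + 2*(2*a - 11).

(2*a - 11)*(a + 2)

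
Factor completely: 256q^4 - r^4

(4q + r)(4q - r)(16q^2 + r^2)

Difference of squares twice: with A = 4q and B = r, A⁴ − B⁴ = (A² − B²)(A² + B²), and A² − B² factors again.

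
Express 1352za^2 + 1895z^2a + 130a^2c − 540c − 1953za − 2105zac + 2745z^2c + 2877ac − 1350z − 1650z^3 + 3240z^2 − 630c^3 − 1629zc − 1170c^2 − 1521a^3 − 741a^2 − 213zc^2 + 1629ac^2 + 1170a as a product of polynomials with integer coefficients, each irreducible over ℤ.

Group: 10z(−165z^2 + 338za + 159zc + 225z − 169a^2 − 117ac − 195a + 90c^2 + 90c) + (9a − 7c − 6)(−165z^2 + 338za + 159zc + 225z − 169a^2 − 117ac − 195a + 90c^2 + 90c); both groups contain (−165z^2 + 338za + 159zc + 225z − 169a^2 − 117ac − 195a + 90c^2 + 90c), so (10z + 9a − 7c − 6) is a factor with cofactor −165z^2 + 338za + 159zc + 225z − 169a^2 − 117ac − 195a + 90c^2 + 90c.
The cofactor groups again: −165z^2 + 338za + 159zc + 225z − 169a^2 − 117ac − 195a + 90c^2 + 90c = −11z(15z − 13a + 6c) + (13a + 15c + 15)(15z − 13a + 6c); both groups contain (15z − 13a + 6c), giving −(11z − 13a − 15c − 15)(15z − 13a + 6c).

−(15z − 13a + 6c)(11z − 13a − 15c − 15)(10z + 9a − 7c − 6)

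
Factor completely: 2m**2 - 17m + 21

Need a pair with product 2·21 = 42 and sum -17: that's -14 and -3.
Split the middle term: 2m**2 - 14m - 3m + 21 = 2m(m - 7) - 3(m - 7).

(2m - 3)(m - 7)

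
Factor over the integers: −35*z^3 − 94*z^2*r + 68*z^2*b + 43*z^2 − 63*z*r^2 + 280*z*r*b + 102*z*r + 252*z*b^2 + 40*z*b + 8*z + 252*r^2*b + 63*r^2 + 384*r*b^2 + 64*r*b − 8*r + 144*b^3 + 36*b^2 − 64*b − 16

Group: z*(−35*z^2 − 94*z*r − 72*z*b + 8*z − 63*r^2 − 96*r*b + 8*r − 36*b^2 + 16) + (−4*b − 1)*(−35*z^2 − 94*z*r − 72*z*b + 8*z − 63*r^2 − 96*r*b + 8*r − 36*b^2 + 16); both groups contain (−35*z^2 − 94*z*r − 72*z*b + 8*z − 63*r^2 − 96*r*b + 8*r − 36*b^2 + 16), so (z − 4*b − 1) is a factor with cofactor −35*z^2 − 94*z*r − 72*z*b + 8*z − 63*r^2 − 96*r*b + 8*r − 36*b^2 + 16.
The cofactor groups again: −35*z^2 − 94*z*r − 72*z*b + 8*z − 63*r^2 − 96*r*b + 8*r − 36*b^2 + 16 = −7*z*(5*z + 7*r + 6*b − 4) + (−9*r − 6*b − 4)*(5*z + 7*r + 6*b − 4); both groups contain (5*z + 7*r + 6*b − 4), giving −(7*z + 9*r + 6*b + 4)*(5*z + 7*r + 6*b − 4).

−(z − 4*b − 1)*(5*z + 7*r + 6*b − 4)*(7*z + 9*r + 6*b + 4)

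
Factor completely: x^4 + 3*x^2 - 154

Substitute u = x^2 to get a quadratic in u, then factor.
x^2 + 14 is irreducible over ℤ (always positive, so no real roots).
x^2 - 11 is irreducible over ℤ (11 is not a perfect square).

(x^2 + 14)*(x^2 - 11)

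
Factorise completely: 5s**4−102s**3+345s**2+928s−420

(5s−2)(s+2)(s−15)(s−7)

By the rational root theorem, s = 7 is a root, so (s−7) is a factor; dividing leaves 5s**3−67s**2−124s+60.
Then s = −2 is a root, giving the factor (s+2) and quotient 5s**2−77s+30.
The remaining quadratic factors as (5s−2)(s−15).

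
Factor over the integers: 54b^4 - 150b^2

6b^2(3b + 5)(3b - 5)

Pull out the common factor 6b^2; 9b^2 - 25 is a difference of squares.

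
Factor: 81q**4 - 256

(3q)⁴ − (4)⁴ = ((3q)² − (4)²)((3q)² + (4)²); the first factor splits again, the second (9q**2 + 16) is irreducible.

(3q + 4)(3q - 4)(9q**2 + 16)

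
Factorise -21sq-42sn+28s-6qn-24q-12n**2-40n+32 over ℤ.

Group: -7s(3q+6n-4) + (-2n-8)(3q+6n-4); both groups contain (3q+6n-4).

-(7s+2n+8)(3q+6n-4)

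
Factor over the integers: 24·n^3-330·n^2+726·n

6·n·(4·n-11)·(n-11)

Pull out the common factor 6·n, then factor the remaining trinomial.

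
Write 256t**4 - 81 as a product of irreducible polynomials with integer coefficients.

(4t)⁴ − (3)⁴ = ((4t)² − (3)²)((4t)² + (3)²); the first factor splits again, the second (16t**2 + 9) is irreducible.

(4t + 3)(4t - 3)(16t**2 + 9)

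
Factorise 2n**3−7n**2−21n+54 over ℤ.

(2n−9)(n+3)(n−2)

By the rational root theorem, n = −3 is a root, giving the factor (n+3) and quotient 2n**2−13n+18.
The remaining quadratic factors as (2n−9)(n−2).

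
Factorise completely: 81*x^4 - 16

(3*x)⁴ − (2)⁴ = ((3*x)² − (2)²)((3*x)² + (2)²); the first factor splits again, the second (9*x^2 + 4) is irreducible.

(3*x + 2)*(3*x - 2)*(9*x^2 + 4)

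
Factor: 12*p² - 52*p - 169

(2*p - 13)*(6*p + 13)

Need a pair with product 12·(-169) = -2028 and sum -52: that's -78 and 26.
Split the middle term: 12*p² - 78*p + 26*p - 169 = 6*p*(2*p - 13) + 13*(2*p - 13).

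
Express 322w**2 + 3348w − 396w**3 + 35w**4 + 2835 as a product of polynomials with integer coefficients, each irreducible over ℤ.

(5w + 7)(7w + 9)(w − 5)(w − 9)

Trying the rational-root candidates, w = −9/7 is a root, so (7w + 9) is a factor; dividing leaves 5w**3 − 63w**2 + 127w + 315.
Continuing, w = 5 is a root, so (w − 5) divides it; the quotient is 5w**2 − 38w − 63.
The remaining quadratic factors as (5w + 7)(w − 9).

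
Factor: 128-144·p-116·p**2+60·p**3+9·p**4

(3·p+4)·(3·p-2)·(p+8)·(p-2)

Among the possible rational roots, p = -4/3 is a root, so (3·p+4) is a factor; dividing leaves 3·p**3+16·p**2-60·p+32.
Continuing, p = 2 is a root, so (p-2) is a factor; dividing leaves 3·p**2+22·p-16.
The remaining quadratic factors as (3·p-2)(p+8).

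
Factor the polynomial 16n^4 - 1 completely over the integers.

Write as (4n^2)² − (1)², then factor 4n^2 - 1 once more.

(2n + 1)(2n - 1)(4n^2 + 1)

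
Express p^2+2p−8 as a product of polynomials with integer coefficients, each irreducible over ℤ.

(p+4)(p−2)

Two integers with product −8 and sum 2 are −2 and 4.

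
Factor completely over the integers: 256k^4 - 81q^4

Write as (16k^2)² − (9q^2)², then factor 16k^2 - 9q^2 once more.

(4k + 3q)(4k - 3q)(16k^2 + 9q^2)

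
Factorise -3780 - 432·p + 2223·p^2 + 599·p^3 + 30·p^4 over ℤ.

(2·p + 3)·(3·p + 14)·(5·p - 6)·(p + 15)

Among the possible rational roots, p = -15 is a root, so (p + 15) is a factor; dividing leaves 30·p^3 + 149·p^2 - 12·p - 252.
Then p = -3/2 is a root, so (2·p + 3) is a factor; dividing leaves 15·p^2 + 52·p - 84.
The remaining quadratic factors as (5·p - 6)(3·p + 14).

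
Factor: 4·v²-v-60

(4·v+15)·(v-4)

Need a pair with product 4·(-60) = -240 and sum -1: that's 15 and -16.
Split the middle term: 4·v²+15·v - 16·v-60 = v·(4·v+15) - 4·(4·v+15).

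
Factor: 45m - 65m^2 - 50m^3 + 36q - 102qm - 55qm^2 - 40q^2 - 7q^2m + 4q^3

Group: 4q(q^2 - 3qm - 10q - 10m^2 - 13m + 9) + 5m(q^2 - 3qm - 10q - 10m^2 - 13m + 9); both groups contain (q^2 - 3qm - 10q - 10m^2 - 13m + 9), so (4q + 5m) is a factor with cofactor q^2 - 3qm - 10q - 10m^2 - 13m + 9.
The cofactor groups again: q^2 - 3qm - 10q - 10m^2 - 13m + 9 = q(q + 2m - 1) + (-5m - 9)(q + 2m - 1); both groups contain (q + 2m - 1), giving (q - 5m - 9)(q + 2m - 1).

(q - 5m - 9)(q + 2m - 1)(4q + 5m)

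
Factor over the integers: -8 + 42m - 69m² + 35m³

Trying the rational-root candidates, m = 2/5 is a root, giving the factor (5m - 2) and quotient 7m² - 11m + 4.
The remaining quadratic factors as (m - 1)(7m - 4).

(5m - 2)(7m - 4)(m - 1)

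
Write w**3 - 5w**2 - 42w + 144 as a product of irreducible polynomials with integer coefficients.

(w + 6)(w - 3)(w - 8)

Among the possible rational roots, w = -6 is a root, giving the factor (w + 6) and quotient w**2 - 11w + 24.
The remaining quadratic factors as (w - 8)(w - 3).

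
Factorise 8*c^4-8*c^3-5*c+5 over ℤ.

(c-1)*(8*c^3-5)

Group as (8*c^4-5*c) + (-8*c^3+5) = c*(8*c^3-5) - (8*c^3-5).
Both groups share the factor (8*c^3-5).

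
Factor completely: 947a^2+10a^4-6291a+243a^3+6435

(2a-3)(5a-11)(a+13)(a+15)

Trying the rational-root candidates, a = 11/5 is a root, giving the factor (5a-11) and quotient 2a^3+53a^2+306a-585.
Continuing, a = 3/2 is a root, so (2a-3) divides it; the quotient is a^2+28a+195.
The remaining quadratic factors as (a+13)(a+15).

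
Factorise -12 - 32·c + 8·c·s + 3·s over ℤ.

Group as (8·c·s - 32·c) + (3·s - 12) = 8·c·(s - 4) + 3·(s - 4).
Both groups share the factor (s - 4).

(8·c + 3)·(s - 4)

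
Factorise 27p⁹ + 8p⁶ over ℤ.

p⁶(3p + 2)(9p² - 6p + 4)

Pull out the common factor p⁶, leaving 27p³ + 8.
Recognize a sum of cubes with the parts 3p and 2.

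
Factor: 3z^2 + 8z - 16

(3z - 4)(z + 4)

Need a pair with product 3·(-16) = -48 and sum 8: that's 12 and -4.
Split the middle term: 3z^2 + 12z - 4z - 16 = 3z(z + 4) - 4(z + 4).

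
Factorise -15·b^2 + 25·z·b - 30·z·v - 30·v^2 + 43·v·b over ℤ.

Group: -6·v·(5·z + 5·v - 3·b) + 5·b·(5·z + 5·v - 3·b); both groups contain (5·z + 5·v - 3·b).

-(5·z + 5·v - 3·b)·(6·v - 5·b)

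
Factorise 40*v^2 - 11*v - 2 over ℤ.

(5*v - 2)*(8*v + 1)

Need a pair with product 40·(-2) = -80 and sum -11: that's 5 and -16.
Split the middle term: 40*v^2 + 5*v - 16*v - 2 = 5*v*(8*v + 1) - 2*(8*v + 1).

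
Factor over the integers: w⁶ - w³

Factor out w³ first: what remains is w³ - 1.
Recognize a difference of cubes with the parts w and 1.

w³·(w - 1)·(w² + w + 1)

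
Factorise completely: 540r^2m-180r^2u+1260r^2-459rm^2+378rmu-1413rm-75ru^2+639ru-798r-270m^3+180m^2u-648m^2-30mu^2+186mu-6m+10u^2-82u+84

Group: 3m(180r^2-153rm+75ru-114r-90m^2+30mu-6m-10u+12) + (-u+7)(180r^2-153rm+75ru-114r-90m^2+30mu-6m-10u+12); both groups contain (180r^2-153rm+75ru-114r-90m^2+30mu-6m-10u+12), so (3m-u+7) is a factor with cofactor 180r^2-153rm+75ru-114r-90m^2+30mu-6m-10u+12.
The cofactor groups again: 180r^2-153rm+75ru-114r-90m^2+30mu-6m-10u+12 = 12r(15r+6m-2) + (-15m+5u-6)(15r+6m-2); both groups contain (15r+6m-2), giving (12r-15m+5u-6)(15r+6m-2).

(12r-15m+5u-6)(3m-u+7)(15r+6m-2)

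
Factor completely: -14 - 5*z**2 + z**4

(z**2 + 2)*(z**2 - 7)

Substitute u = z**2 to get a quadratic in u, then factor.
z**2 + 2 is irreducible over ℤ (always positive, so no real roots).
z**2 - 7 is irreducible over ℤ (7 is not a perfect square).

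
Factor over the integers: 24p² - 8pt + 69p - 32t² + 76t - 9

(3p - 4t + 9)(8p + 8t - 1)

Group: 8p(3p - 4t + 9) + (8t - 1)(3p - 4t + 9); both groups contain (3p - 4t + 9).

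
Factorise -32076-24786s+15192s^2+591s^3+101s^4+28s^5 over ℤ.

(4s-9)(7s+6)(s+9)(s^2-4s+66)

By the rational root theorem, s = -6/7 is a root, so (7s+6) is a factor; dividing leaves 4s^4+11s^3+75s^2+2106s-5346.
Then s = 9/4 is a root, so (4s-9) is a factor; dividing leaves s^3+5s^2+30s+594.
Continuing, s = -9 is a root, so (s+9) divides it; the quotient is s^2-4s+66.
The quadratic s^2-4s+66 has discriminant -248 < 0 and is irreducible over ℤ.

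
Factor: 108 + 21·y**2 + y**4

(y**2 + 12)·(y**2 + 9)

Substitute u = y**2 to get a quadratic in u, then factor.
y**2 + 9 is irreducible over ℤ (sum of squares).
y**2 + 12 is irreducible over ℤ (always positive, so no real roots).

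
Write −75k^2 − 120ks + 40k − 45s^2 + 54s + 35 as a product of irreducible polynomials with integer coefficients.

−(15k + 15s + 7)(5k + 3s − 5)

Group: −15k(5k + 3s − 5) + (−15s − 7)(5k + 3s − 5); both groups contain (5k + 3s − 5).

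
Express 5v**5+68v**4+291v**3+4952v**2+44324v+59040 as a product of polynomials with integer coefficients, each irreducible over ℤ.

Among the possible rational roots, v = −9 is a root, so (v+9) is a factor; dividing leaves 5v**4+23v**3+84v**2+4196v+6560.
Continuing, v = −10 is a root, giving the factor (v+10) and quotient 5v**3−27v**2+354v+656.
Then v = −8/5 is a root, giving the factor (5v+8) and quotient v**2−7v+82.
The quadratic v**2−7v+82 has discriminant −279 < 0 and is irreducible over ℤ.

(5v+8)(v+10)(v+9)(v**2−7v+82)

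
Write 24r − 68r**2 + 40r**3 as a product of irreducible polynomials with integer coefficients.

Pull out the common factor 4r, then factor the remaining trinomial.

4r(2r − 1)(5r − 6)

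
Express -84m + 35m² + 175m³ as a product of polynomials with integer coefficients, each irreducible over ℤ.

Pull out the common factor 7m, then factor the remaining trinomial.

7m(5m + 4)(5m - 3)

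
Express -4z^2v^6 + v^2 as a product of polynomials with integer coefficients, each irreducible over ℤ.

Factor out v^2 first: what remains is -4z^2v^4 + 1.
Recognize a difference of squares with the parts 1 and 2zv^2.

-v^2(2zv^2 + 1)(2zv^2 - 1)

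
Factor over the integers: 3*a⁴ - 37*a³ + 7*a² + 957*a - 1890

By the rational root theorem, a = 9 is a root, so (a - 9) divides it; the quotient is 3*a³ - 10*a² - 83*a + 210.
Continuing, a = -5 is a root, giving the factor (a + 5) and quotient 3*a² - 25*a + 42.
The remaining quadratic factors as (a - 6)(3*a - 7).

(3*a - 7)*(a + 5)*(a - 6)*(a - 9)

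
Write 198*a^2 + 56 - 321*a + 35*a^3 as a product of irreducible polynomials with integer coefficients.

Trying the rational-root candidates, a = 8/7 is a root, so (7*a - 8) divides it; the quotient is 5*a^2 + 34*a - 7.
The remaining quadratic factors as (5*a - 1)(a + 7).

(5*a - 1)*(7*a - 8)*(a + 7)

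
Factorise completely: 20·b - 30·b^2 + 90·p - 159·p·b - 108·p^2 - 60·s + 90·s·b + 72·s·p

(6·s - 9·p - 2·b)·(12·p + 15·b - 10)

Group: 12·p·(6·s - 9·p - 2·b) + (15·b - 10)·(6·s - 9·p - 2·b); both groups contain (6·s - 9·p - 2·b).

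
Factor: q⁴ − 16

(q + 2)(q − 2)(q² + 4)

Write as (q²)² − (4)², then factor q² − 4 once more.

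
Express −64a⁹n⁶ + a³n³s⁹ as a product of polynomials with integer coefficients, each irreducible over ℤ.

−a³n³(4a²n − s³)(16a⁴n² + 4a²ns³ + s⁶)

Factor out a³n³ first: what remains is −64a⁶n³ + s⁹.
Recognize a difference of cubes with the parts s³ and 4a²n.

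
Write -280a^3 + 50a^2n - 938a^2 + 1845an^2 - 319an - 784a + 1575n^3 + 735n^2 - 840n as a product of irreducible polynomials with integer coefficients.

-(14a + 15n)(4a + 7n + 7)(5a - 15n + 8)

Group: 5a(-56a^2 - 158an - 98a - 105n^2 - 105n) + (-15n + 8)(-56a^2 - 158an - 98a - 105n^2 - 105n); both groups contain (-56a^2 - 158an - 98a - 105n^2 - 105n), so (5a - 15n + 8) is a factor with cofactor -56a^2 - 158an - 98a - 105n^2 - 105n.
The cofactor groups again: -56a^2 - 158an - 98a - 105n^2 - 105n = -14a(4a + 7n + 7) - 15n(4a + 7n + 7); both groups contain (4a + 7n + 7), giving -(14a + 15n)(4a + 7n + 7).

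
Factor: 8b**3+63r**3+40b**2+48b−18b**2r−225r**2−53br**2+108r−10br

(2b−7r+4)(4b+9r)(b−r+3)

Group: b(8b**2−10br+16b−63r**2+36r) + (−r+3)(8b**2−10br+16b−63r**2+36r); both groups contain (8b**2−10br+16b−63r**2+36r), so (b−r+3) is a factor with cofactor 8b**2−10br+16b−63r**2+36r.
The cofactor groups again: 8b**2−10br+16b−63r**2+36r = 4b(2b−7r+4) + 9r(2b−7r+4); both groups contain (2b−7r+4), giving (4b+9r)(2b−7r+4).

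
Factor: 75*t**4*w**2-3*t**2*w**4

3*t**2*w**2*(5*t+w)*(5*t-w)

Every term has a factor of 3*t**2*w**2. Then 25*t**2-w**2 = (5*t)² − (w)².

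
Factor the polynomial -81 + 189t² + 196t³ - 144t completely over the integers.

(4t - 3)(7t + 3)(7t + 9)

Trying the rational-root candidates, t = 3/4 is a root, giving the factor (4t - 3) and quotient 49t² + 84t + 27.
The remaining quadratic factors as (7t + 3)(7t + 9).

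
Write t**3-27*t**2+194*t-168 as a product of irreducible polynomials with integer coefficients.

(t-1)*(t-12)*(t-14)

Testing divisors of the constant over divisors of the leading coefficient, t = 1 is a root, so (t-1) divides it; the quotient is t**2-26*t+168.
The remaining quadratic factors as (t-12)(t-14).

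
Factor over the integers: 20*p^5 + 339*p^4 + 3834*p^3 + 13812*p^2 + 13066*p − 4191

By the rational root theorem, p = −3 is a root, so (p + 3) is a factor; dividing leaves 20*p^4 + 279*p^3 + 2997*p^2 + 4821*p − 1397.
Continuing, p = 1/4 is a root, so (4*p − 1) divides it; the quotient is 5*p^3 + 71*p^2 + 767*p + 1397.
Then p = −11/5 is a root, giving the factor (5*p + 11) and quotient p^2 + 12*p + 127.
The quadratic p^2 + 12*p + 127 has discriminant −364 < 0 and is irreducible over ℤ.

(4*p − 1)*(5*p + 11)*(p + 3)*(p^2 + 12*p + 127)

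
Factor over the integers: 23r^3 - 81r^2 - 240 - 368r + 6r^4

Trying the rational-root candidates, r = -3 is a root, so (r + 3) is a factor; dividing leaves 6r^3 + 5r^2 - 96r - 80.
Continuing, r = -4 is a root, giving the factor (r + 4) and quotient 6r^2 - 19r - 20.
The remaining quadratic factors as (6r + 5)(r - 4).

(6r + 5)(r + 3)(r + 4)(r - 4)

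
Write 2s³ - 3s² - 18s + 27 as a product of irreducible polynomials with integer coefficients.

(2s - 3)(s + 3)(s - 3)

Trying the rational-root candidates, s = 3 is a root, so (s - 3) divides it; the quotient is 2s² + 3s - 9.
The remaining quadratic factors as (2s - 3)(s + 3).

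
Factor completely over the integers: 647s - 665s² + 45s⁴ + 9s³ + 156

Trying the rational-root candidates, s = 3 is a root, so (s - 3) is a factor; dividing leaves 45s³ + 144s² - 233s - 52.
Then s = 4/3 is a root, so (3s - 4) is a factor; dividing leaves 15s² + 68s + 13.
The remaining quadratic factors as (3s + 13)(5s + 1).

(3s + 13)(3s - 4)(5s + 1)(s - 3)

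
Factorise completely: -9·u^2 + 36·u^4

9·u^2·(2·u + 1)·(2·u - 1)

Pull out the common factor 9·u^2, leaving 4·u^2 - 1.
Recognize a difference of squares with the parts 2·u and 1.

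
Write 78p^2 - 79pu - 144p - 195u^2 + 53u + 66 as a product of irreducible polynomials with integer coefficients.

(13p + 15u - 11)(6p - 13u - 6)

Group: 13p(6p - 13u - 6) + (15u - 11)(6p - 13u - 6); both groups contain (6p - 13u - 6).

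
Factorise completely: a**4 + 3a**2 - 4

(a + 1)(a - 1)(a**2 + 4)

Substitute u = a**2 to get a quadratic in u, then factor.
a**2 - 1 is a difference of squares.
a**2 + 4 is irreducible over ℤ (sum of squares).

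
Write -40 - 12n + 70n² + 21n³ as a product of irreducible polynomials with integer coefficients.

(3n + 10)(7n² - 4)

Group as (21n³ - 12n) + (70n² - 40) = 3n(7n² - 4) + 10(7n² - 4).
Both groups share the factor (7n² - 4).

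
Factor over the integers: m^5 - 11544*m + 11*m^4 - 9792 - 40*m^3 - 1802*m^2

(m + 1)*(m + 8)*(m - 12)*(m^2 + 14*m + 102)

Testing divisors of the constant over divisors of the leading coefficient, m = 12 is a root, so (m - 12) is a factor; dividing leaves m^4 + 23*m^3 + 236*m^2 + 1030*m + 816.
Continuing, m = -1 is a root, giving the factor (m + 1) and quotient m^3 + 22*m^2 + 214*m + 816.
Next, m = -8 is a root, so (m + 8) divides it; the quotient is m^2 + 14*m + 102.
The quadratic m^2 + 14*m + 102 has discriminant -212 < 0 and is irreducible over ℤ.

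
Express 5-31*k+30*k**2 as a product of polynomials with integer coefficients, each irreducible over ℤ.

Need a pair with product 30·5 = 150 and sum -31: that's -25 and -6.
Split the middle term: 30*k**2-25*k - 6*k+5 = 5*k*(6*k-5) - (6*k-5).

(5*k-1)*(6*k-5)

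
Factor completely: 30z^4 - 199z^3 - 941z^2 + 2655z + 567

Trying the rational-root candidates, z = 7/3 is a root, so (3z - 7) divides it; the quotient is 10z^3 - 43z^2 - 414z - 81.
Then z = 9 is a root, so (z - 9) divides it; the quotient is 10z^2 + 47z + 9.
The remaining quadratic factors as (2z + 9)(5z + 1).

(2z + 9)(3z - 7)(5z + 1)(z - 9)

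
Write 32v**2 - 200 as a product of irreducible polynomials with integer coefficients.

8(2v + 5)(2v - 5)

Every term has a factor of 8. Then 4v**2 - 25 = (2v)² − (5)².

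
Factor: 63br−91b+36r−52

(7b+4)(9r−13)

Group as (63br−91b) + (36r−52) = 7b(9r−13) + 4(9r−13).
Both groups share the factor (9r−13).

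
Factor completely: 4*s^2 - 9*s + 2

(4*s - 1)*(s - 2)

Need a pair with product 4·2 = 8 and sum -9: that's -8 and -1.
Split the middle term: 4*s^2 - 8*s - s + 2 = 4*s*(s - 2) - (s - 2).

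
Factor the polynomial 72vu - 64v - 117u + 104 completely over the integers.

Group as (72vu - 64v) + (-117u + 104) = 8v(9u - 8) - 13(9u - 8).
Both groups share the factor (9u - 8).

(8v - 13)(9u - 8)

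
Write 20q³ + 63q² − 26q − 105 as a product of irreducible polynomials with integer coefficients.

By the rational root theorem, q = −3 is a root, giving the factor (q + 3) and quotient 20q² + 3q − 35.
The remaining quadratic factors as (5q + 7)(4q − 5).

(4q − 5)(5q + 7)(q + 3)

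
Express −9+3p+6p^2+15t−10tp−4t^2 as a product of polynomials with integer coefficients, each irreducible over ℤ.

Group: −t(4t−2p−3) + (−3p+3)(4t−2p−3); both groups contain (4t−2p−3).

−(4t−2p−3)(t+3p−3)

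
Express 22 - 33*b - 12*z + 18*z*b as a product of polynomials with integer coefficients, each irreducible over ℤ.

(3*b - 2)*(6*z - 11)

Group as (18*z*b - 12*z) + (-33*b + 22) = 6*z*(3*b - 2) - 11*(3*b - 2).
Both groups share the factor (3*b - 2).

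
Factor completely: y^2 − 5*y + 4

(y − 1)*(y − 4)

Two integers with product 4 and sum −5 are −4 and −1.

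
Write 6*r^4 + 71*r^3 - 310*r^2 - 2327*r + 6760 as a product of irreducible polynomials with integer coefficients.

Testing divisors of the constant over divisors of the leading coefficient, r = 8/3 is a root, so (3*r - 8) is a factor; dividing leaves 2*r^3 + 29*r^2 - 26*r - 845.
Next, r = -13/2 is a root, so (2*r + 13) divides it; the quotient is r^2 + 8*r - 65.
The remaining quadratic factors as (r + 13)(r - 5).

(2*r + 13)*(3*r - 8)*(r + 13)*(r - 5)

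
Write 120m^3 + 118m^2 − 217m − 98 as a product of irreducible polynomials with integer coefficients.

Among the possible rational roots, m = −2/5 is a root, so (5m + 2) is a factor; dividing leaves 24m^2 + 14m − 49.
The remaining quadratic factors as (4m + 7)(6m − 7).

(4m + 7)(5m + 2)(6m − 7)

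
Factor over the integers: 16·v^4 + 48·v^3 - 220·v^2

4·v^2·(2·v + 11)·(2·v - 5)

Pull out the common factor 4·v^2, then factor the remaining trinomial.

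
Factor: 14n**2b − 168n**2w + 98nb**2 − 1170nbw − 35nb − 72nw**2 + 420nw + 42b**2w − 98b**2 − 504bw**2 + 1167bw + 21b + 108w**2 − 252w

(2n + 14b − 3)(7n + 3w − 7)(b − 12w)

Group: b(14n**2 + 98nb + 6nw − 35n + 42bw − 98b − 9w + 21) − 12w(14n**2 + 98nb + 6nw − 35n + 42bw − 98b − 9w + 21); both groups contain (14n**2 + 98nb + 6nw − 35n + 42bw − 98b − 9w + 21), so (b − 12w) is a factor with cofactor 14n**2 + 98nb + 6nw − 35n + 42bw − 98b − 9w + 21.
The cofactor groups again: 14n**2 + 98nb + 6nw − 35n + 42bw − 98b − 9w + 21 = 7n(2n + 14b − 3) + (3w − 7)(2n + 14b − 3); both groups contain (2n + 14b − 3), giving (7n + 3w − 7)(2n + 14b − 3).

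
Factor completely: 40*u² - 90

10*(2*u + 3)*(2*u - 3)

Factor out 10, leaving 4*u² - 9, which is a difference of two squares.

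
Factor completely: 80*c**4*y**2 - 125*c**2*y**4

Every term has a factor of 5*c**2*y**2. Then 16*c**2 - 25*y**2 = (4*c)² − (5*y)².

5*c**2*y**2*(4*c + 5*y)*(4*c - 5*y)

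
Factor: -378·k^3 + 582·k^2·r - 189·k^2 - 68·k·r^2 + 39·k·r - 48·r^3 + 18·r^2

Group: 6·k·(-63·k^2 + 13·k·r + 6·r^2) + (-8·r + 3)·(-63·k^2 + 13·k·r + 6·r^2); both groups contain (-63·k^2 + 13·k·r + 6·r^2), so (6·k - 8·r + 3) is a factor with cofactor -63·k^2 + 13·k·r + 6·r^2.
The cofactor groups again: -63·k^2 + 13·k·r + 6·r^2 = -7·k·(9·k + 2·r) + 3·r·(9·k + 2·r); both groups contain (9·k + 2·r), giving -(7·k - 3·r)·(9·k + 2·r).

-(6·k - 8·r + 3)·(7·k - 3·r)·(9·k + 2·r)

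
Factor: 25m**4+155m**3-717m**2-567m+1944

Among the possible rational roots, m = 8/5 is a root, giving the factor (5m-8) and quotient 5m**3+39m**2-81m-243.
Then m = -9/5 is a root, so (5m+9) is a factor; dividing leaves m**2+6m-27.
The remaining quadratic factors as (m+9)(m-3).

(5m+9)(5m-8)(m+9)(m-3)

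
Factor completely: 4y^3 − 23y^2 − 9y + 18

(4y − 3)(y + 1)(y − 6)

Testing divisors of the constant over divisors of the leading coefficient, y = 3/4 is a root, so (4y − 3) divides it; the quotient is y^2 − 5y − 6.
The remaining quadratic factors as (y − 6)(y + 1).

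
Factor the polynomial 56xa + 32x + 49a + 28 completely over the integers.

(7a + 4)(8x + 7)

Group as (56xa + 32x) + (49a + 28) = 8x(7a + 4) + 7(7a + 4).
Both groups share the factor (7a + 4).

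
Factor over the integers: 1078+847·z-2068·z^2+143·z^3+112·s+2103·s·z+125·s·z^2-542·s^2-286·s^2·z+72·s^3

Group: 9·s·(8·s^2-22·s·z-70·s-13·z^2+175·z+98) + (-11·z+11)·(8·s^2-22·s·z-70·s-13·z^2+175·z+98); both groups contain (8·s^2-22·s·z-70·s-13·z^2+175·z+98), so (9·s-11·z+11) is a factor with cofactor 8·s^2-22·s·z-70·s-13·z^2+175·z+98.
The cofactor groups again: 8·s^2-22·s·z-70·s-13·z^2+175·z+98 = 4·s·(2·s+z-14) + (-13·z-7)·(2·s+z-14); both groups contain (2·s+z-14), giving (4·s-13·z-7)·(2·s+z-14).

(2·s+z-14)·(4·s-13·z-7)·(9·s-11·z+11)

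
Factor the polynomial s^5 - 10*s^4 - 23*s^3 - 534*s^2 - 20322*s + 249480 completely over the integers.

By the rational root theorem, s = -12 is a root, so (s + 12) divides it; the quotient is s^4 - 22*s^3 + 241*s^2 - 3426*s + 20790.
Continuing, s = 15 is a root, giving the factor (s - 15) and quotient s^3 - 7*s^2 + 136*s - 1386.
Then s = 9 is a root, so (s - 9) divides it; the quotient is s^2 + 2*s + 154.
The quadratic s^2 + 2*s + 154 has discriminant -612 < 0 and is irreducible over ℤ.

(s + 12)*(s - 15)*(s - 9)*(s^2 + 2*s + 154)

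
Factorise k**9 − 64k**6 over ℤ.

Factor out k**6 first: what remains is k**3 − 64.
Recognize a difference of cubes with the parts k and 4.

k**6(k − 4)(k**2 + 4k + 16)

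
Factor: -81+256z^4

(4z+3)(4z-3)(16z^2+9)

(4z)⁴ − (3)⁴ = ((4z)² − (3)²)((4z)² + (3)²); the first factor splits again, the second (16z^2+9) is irreducible.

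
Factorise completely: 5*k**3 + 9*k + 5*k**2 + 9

Group as (5*k**3 + 9*k) + (5*k**2 + 9) = k*(5*k**2 + 9) + (5*k**2 + 9).
Both groups share the factor (5*k**2 + 9).

(k + 1)*(5*k**2 + 9)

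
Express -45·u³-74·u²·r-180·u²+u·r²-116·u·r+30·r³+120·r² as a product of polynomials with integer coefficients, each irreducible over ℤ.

Group: 5·u·(-9·u²-4·u·r-36·u+5·r²+20·r) + 6·r·(-9·u²-4·u·r-36·u+5·r²+20·r); both groups contain (-9·u²-4·u·r-36·u+5·r²+20·r), so (5·u+6·r) is a factor with cofactor -9·u²-4·u·r-36·u+5·r²+20·r.
The cofactor groups again: -9·u²-4·u·r-36·u+5·r²+20·r = -9·u·(u+r+4) + 5·r·(u+r+4); both groups contain (u+r+4), giving -(9·u-5·r)·(u+r+4).

-(9·u-5·r)·(5·u+6·r)·(u+r+4)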